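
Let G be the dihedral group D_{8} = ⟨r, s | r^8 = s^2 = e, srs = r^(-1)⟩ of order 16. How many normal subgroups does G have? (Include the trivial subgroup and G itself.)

7

G has 19 subgroups. Checking conjugation-invariance by order — order 1: 1/1 normal; order 2: 1/9 normal; order 4: 1/5 normal; order 8: 3/3 normal; order 16: 1/1 normal.
Total normal subgroups: 7.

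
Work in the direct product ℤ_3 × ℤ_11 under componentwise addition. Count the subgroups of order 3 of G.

1

|G| = 33 and 3 | 33, so subgroups of order 3 are possible by Lagrange.
The subgroups of order 3 are: {(0,0), (1,0), (2,0)}.
So G has 1 subgroup of order 3.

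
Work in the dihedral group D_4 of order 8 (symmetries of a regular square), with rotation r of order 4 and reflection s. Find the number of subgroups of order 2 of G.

|G| = 8 and 2 | 8, so subgroups of order 2 are possible by Lagrange.
The subgroups of order 2 are: {e, r^2}; {e, r^2s}; {e, r^3s}; {e, rs}; … (5 in all).
So G has 5 subgroups of order 2.

5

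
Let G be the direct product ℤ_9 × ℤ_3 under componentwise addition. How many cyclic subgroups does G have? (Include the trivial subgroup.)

8

A cyclic subgroup of order d is generated by each of its φ(d) elements of order d, so the cyclic subgroups of order d number (#elements of order d)/φ(d).
Cyclic subgroups by order — order 1: 1; order 3: 4; order 9: 3.
Total: 8.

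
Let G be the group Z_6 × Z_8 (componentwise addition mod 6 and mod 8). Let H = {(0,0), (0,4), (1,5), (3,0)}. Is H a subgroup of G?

(1,5) ∈ H but its inverse (5,3) ∉ H, so H is not a subgroup.

No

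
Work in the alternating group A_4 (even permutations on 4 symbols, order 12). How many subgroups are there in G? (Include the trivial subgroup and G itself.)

|G| = 12, so by Lagrange every subgroup order divides 12. Divisors: 1, 2, 3, 4, 6, 12.
Subgroups by order — order 1: 1; order 2: 3; order 3: 4; order 4: 1; order 6: 0; order 12: 1.
Total: 1 + 3 + 4 + 1 + 0 + 1 = 10.

10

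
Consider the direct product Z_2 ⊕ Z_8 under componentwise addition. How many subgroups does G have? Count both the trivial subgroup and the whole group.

|G| = 16, so by Lagrange every subgroup order divides 16. Divisors: 1, 2, 4, 8, 16.
Subgroups by order — order 1: 1; order 2: 3; order 4: 3; order 8: 3; order 16: 1.
Total: 1 + 3 + 3 + 3 + 1 = 11.

11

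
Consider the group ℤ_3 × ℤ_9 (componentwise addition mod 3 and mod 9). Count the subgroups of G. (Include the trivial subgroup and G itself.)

10

|G| = 27, so by Lagrange every subgroup order divides 27. Divisors: 1, 3, 9, 27.
Subgroups by order — order 1: 1; order 3: 4; order 9: 4; order 27: 1.
Total: 1 + 4 + 4 + 1 = 10.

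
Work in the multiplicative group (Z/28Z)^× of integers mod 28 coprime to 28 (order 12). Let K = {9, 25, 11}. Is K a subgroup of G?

The identity 1 ∉ K, so K is not a subgroup.

No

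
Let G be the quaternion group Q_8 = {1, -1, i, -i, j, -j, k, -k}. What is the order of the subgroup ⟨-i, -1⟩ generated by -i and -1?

|⟨-i⟩| = 4 and |⟨-1⟩| = 2, so |H| is a multiple of lcm(4, 2) = 4 and divides |G| = 8.
Closing under the operation: H = {1, -1, i, -i}, so |H| = 4.

4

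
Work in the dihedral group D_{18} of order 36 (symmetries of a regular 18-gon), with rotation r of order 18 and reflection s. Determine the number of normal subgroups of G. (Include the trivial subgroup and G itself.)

G has 45 subgroups. Checking conjugation-invariance by order — order 1: 1/1 normal; order 2: 1/19 normal; order 3: 1/1 normal; order 4: 0/9 normal; order 6: 1/7 normal; order 9: 1/1 normal; order 12: 0/3 normal; order 18: 3/3 normal; order 36: 1/1 normal.
Total normal subgroups: 9.

9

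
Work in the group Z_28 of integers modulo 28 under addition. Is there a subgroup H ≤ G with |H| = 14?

14 | 28. A subgroup of order 14 is {0, 2, 4, 6, 8, 10, 12, 14, 16, 18, 20, 22, 24, 26}.

Yes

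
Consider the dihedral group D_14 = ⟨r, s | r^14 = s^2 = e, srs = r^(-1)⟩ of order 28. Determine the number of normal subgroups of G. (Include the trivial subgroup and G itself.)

7

G has 28 subgroups. Checking conjugation-invariance by order — order 1: 1/1 normal; order 2: 1/15 normal; order 4: 0/7 normal; order 7: 1/1 normal; order 14: 3/3 normal; order 28: 1/1 normal.
Total normal subgroups: 7.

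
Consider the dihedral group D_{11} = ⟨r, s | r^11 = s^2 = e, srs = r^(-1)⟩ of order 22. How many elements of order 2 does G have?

Enumerating element orders in G gives 11 elements of order 2.

11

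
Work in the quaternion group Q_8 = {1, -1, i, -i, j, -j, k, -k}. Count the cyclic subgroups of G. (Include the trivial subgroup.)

Each element a generates a cyclic subgroup ⟨a⟩; distinct elements may generate the same one (a cyclic group of order d has φ(d) generators).
Cyclic subgroups by order — order 1: 1; order 2: 1; order 4: 3.
Total: 5.

5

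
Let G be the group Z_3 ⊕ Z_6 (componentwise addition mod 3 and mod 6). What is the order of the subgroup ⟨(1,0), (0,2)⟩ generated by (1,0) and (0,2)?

|⟨(1,0)⟩| = 3 and |⟨(0,2)⟩| = 3, so |H| is a multiple of lcm(3, 3) = 3 and divides |G| = 18.
Closing under the operation: H = {(0,0), (0,2), (0,4), (1,0), (1,2), (1,4), (2,0), (2,2), (2,4)}, so |H| = 9.

9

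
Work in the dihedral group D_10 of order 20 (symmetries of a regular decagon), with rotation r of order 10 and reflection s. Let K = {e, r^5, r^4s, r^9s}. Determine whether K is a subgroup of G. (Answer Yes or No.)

|K| = 4 divides |G| = 20, consistent with Lagrange.
K contains the identity, every element's inverse is in K, and K is closed under ·: it is a subgroup.

Yes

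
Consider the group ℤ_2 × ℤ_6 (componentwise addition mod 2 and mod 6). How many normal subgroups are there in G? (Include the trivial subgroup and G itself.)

10

G is abelian, so every subgroup is normal.
G has 10 subgroups in total, hence 10 normal subgroups.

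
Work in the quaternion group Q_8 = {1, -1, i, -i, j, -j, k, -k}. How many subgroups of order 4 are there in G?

|G| = 8 and 4 | 8, so subgroups of order 4 are possible by Lagrange.
The subgroups of order 4 are: {1, -1, i, -i}; {1, -1, j, -j}; {1, -1, k, -k}.
So G has 3 subgroups of order 4.

3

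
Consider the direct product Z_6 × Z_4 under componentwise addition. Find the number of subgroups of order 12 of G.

|G| = 24 and 12 | 24, so subgroups of order 12 are possible by Lagrange.
The subgroups of order 12 are: {(0,0), (0,1), (0,2), (0,3), (2,0), (2,1), (2,2), (2,3), (4,0), (4,1), (4,2), (4,3)}; {(0,0), (0,2), (1,0), (1,2), (2,0), (2,2), (3,0), (3,2), (4,0), (4,2), (5,0), (5,2)}; {(0,0), (0,2), (1,1), (1,3), (2,0), (2,2), (3,1), (3,3), (4,0), (4,2), (5,1), (5,3)}.
So G has 3 subgroups of order 12.

3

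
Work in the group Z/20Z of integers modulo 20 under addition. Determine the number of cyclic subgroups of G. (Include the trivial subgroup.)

A cyclic subgroup of order d is generated by each of its φ(d) elements of order d, so the cyclic subgroups of order d number (#elements of order d)/φ(d).
Cyclic subgroups by order — order 1: 1; order 2: 1; order 4: 1; order 5: 1; order 10: 1; order 20: 1.
Total: 6.

6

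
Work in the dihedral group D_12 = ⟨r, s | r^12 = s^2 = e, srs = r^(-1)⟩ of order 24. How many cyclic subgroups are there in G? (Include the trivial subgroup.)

18

Each element a generates a cyclic subgroup ⟨a⟩; distinct elements may generate the same one (a cyclic group of order d has φ(d) generators).
Cyclic subgroups by order — order 1: 1; order 2: 13; order 3: 1; order 4: 1; order 6: 1; order 12: 1.
Total: 18.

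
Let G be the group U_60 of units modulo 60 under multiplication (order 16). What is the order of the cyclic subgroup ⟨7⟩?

Compute successive powers of 7 mod 60: 7, 49, 43, 1; 7^4 ≡ 1 (mod 60).
So |⟨7⟩| = 4.

4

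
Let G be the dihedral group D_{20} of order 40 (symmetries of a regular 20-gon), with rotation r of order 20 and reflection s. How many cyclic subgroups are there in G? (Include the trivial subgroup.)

A cyclic subgroup of order d is generated by each of its φ(d) elements of order d, so the cyclic subgroups of order d number (#elements of order d)/φ(d).
Cyclic subgroups by order — order 1: 1; order 2: 21; order 4: 1; order 5: 1; order 10: 1; order 20: 1.
Total: 26.

26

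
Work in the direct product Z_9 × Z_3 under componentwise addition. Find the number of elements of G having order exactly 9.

An element (a,b) has order lcm(ord(a), ord(b)); count pairs with lcm equal to 9.
Enumerating gives 18 such elements.

18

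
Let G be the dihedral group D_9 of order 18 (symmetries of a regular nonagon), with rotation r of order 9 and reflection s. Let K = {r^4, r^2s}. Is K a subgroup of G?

The identity e ∉ K, so K is not a subgroup.

No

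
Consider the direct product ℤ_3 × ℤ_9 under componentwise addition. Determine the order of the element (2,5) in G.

9

The order of (2,5) in Z_3 × Z_9 is lcm(ord(2) in Z_3, ord(5) in Z_9).
ord(2) = 3 and ord(5) = 9, so |⟨(2,5)⟩| = lcm(3, 9) = 9.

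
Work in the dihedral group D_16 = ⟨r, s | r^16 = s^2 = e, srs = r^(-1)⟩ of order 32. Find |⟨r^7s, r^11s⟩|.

8

|⟨r^7s⟩| = 2 and |⟨r^11s⟩| = 2, so |H| is a multiple of lcm(2, 2) = 2 and divides |G| = 32.
Closing under the operation: H = {e, r^4, r^8, r^12, r^3s, r^7s, r^11s, r^15s}, so |H| = 8.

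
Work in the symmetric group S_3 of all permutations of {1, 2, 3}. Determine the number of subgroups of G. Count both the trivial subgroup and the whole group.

6

|G| = 6, so by Lagrange every subgroup order divides 6. Divisors: 1, 2, 3, 6.
Subgroups by order — order 1: 1; order 2: 3; order 3: 1; order 6: 1.
Total: 1 + 3 + 1 + 1 = 6.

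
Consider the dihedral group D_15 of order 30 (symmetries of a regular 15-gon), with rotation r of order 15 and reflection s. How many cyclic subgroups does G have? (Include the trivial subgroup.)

19

A cyclic subgroup of order d is generated by each of its φ(d) elements of order d, so the cyclic subgroups of order d number (#elements of order d)/φ(d).
Cyclic subgroups by order — order 1: 1; order 2: 15; order 3: 1; order 5: 1; order 15: 1.
Total: 19.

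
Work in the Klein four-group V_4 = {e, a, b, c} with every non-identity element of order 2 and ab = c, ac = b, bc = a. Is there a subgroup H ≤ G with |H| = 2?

Yes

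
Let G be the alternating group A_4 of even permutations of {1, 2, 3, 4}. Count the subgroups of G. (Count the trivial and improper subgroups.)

10

|G| = 12, so by Lagrange every subgroup order divides 12. Divisors: 1, 2, 3, 4, 6, 12.
Subgroups by order — order 1: 1; order 2: 3; order 3: 4; order 4: 1; order 6: 0; order 12: 1.
Total: 1 + 3 + 4 + 1 + 0 + 1 = 10.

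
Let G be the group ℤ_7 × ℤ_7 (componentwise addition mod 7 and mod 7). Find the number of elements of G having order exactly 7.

48

An element (a,b) has order lcm(ord(a), ord(b)); count pairs with lcm equal to 7.
Enumerating gives 48 such elements.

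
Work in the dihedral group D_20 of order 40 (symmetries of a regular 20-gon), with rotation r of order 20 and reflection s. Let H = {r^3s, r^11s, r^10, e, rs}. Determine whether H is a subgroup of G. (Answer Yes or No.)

Closure fails: r^11s · r^3s = r^8 ∉ H. So H is not a subgroup.

No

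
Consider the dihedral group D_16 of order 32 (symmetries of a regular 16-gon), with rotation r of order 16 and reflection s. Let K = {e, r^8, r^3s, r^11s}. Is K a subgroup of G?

|K| = 4 divides |G| = 32, consistent with Lagrange.
K contains the identity, every element's inverse is in K, and K is closed under ·: it is a subgroup.

Yes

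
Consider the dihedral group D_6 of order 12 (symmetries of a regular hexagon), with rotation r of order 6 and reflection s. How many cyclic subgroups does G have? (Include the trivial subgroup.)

A cyclic subgroup of order d is generated by each of its φ(d) elements of order d, so the cyclic subgroups of order d number (#elements of order d)/φ(d).
Cyclic subgroups by order — order 1: 1; order 2: 7; order 3: 1; order 6: 1.
Total: 10.

10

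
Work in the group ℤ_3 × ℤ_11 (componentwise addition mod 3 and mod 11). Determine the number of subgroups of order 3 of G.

|G| = 33 and 3 | 33, so subgroups of order 3 are possible by Lagrange.
The subgroups of order 3 are: {(0,0), (1,0), (2,0)}.
So G has 1 subgroup of order 3.

1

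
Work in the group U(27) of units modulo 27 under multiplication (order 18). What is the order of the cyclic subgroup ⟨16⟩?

9

Compute successive powers of 16 mod 27: 16, 13, 19, 7, 4, 10, 25, 22, …; 16^9 ≡ 1 (mod 27).
So |⟨16⟩| = 9.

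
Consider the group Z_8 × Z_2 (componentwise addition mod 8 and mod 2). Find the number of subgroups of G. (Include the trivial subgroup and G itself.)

|G| = 16, so by Lagrange every subgroup order divides 16. Divisors: 1, 2, 4, 8, 16.
Subgroups by order — order 1: 1; order 2: 3; order 4: 3; order 8: 3; order 16: 1.
Total: 1 + 3 + 3 + 3 + 1 = 11.

11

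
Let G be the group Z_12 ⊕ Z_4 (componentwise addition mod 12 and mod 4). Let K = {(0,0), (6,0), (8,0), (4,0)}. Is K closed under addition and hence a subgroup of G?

Closure fails: (4,0) + (6,0) = (10,0) ∉ K. So K is not a subgroup.

No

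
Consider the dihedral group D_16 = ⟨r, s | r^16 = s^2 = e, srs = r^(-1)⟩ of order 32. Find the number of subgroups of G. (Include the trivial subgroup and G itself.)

36

|G| = 32, so by Lagrange every subgroup order divides 32. Divisors: 1, 2, 4, 8, 16, 32.
Subgroups by order — order 1: 1; order 2: 17; order 4: 9; order 8: 5; order 16: 3; order 32: 1.
Total: 1 + 17 + 9 + 5 + 3 + 1 = 36.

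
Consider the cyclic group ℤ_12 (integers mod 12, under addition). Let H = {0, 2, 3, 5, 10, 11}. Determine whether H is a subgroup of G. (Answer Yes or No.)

3 ∈ H but its inverse 9 ∉ H, so H is not a subgroup.

No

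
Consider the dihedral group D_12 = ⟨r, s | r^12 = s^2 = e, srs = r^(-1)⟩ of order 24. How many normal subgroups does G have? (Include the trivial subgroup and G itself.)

G has 34 subgroups. Checking conjugation-invariance by order — order 1: 1/1 normal; order 2: 1/13 normal; order 3: 1/1 normal; order 4: 1/7 normal; order 6: 1/5 normal; order 8: 0/3 normal; order 12: 3/3 normal; order 24: 1/1 normal.
Total normal subgroups: 9.

9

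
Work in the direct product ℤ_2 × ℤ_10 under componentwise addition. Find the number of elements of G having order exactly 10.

An element (a,b) has order lcm(ord(a), ord(b)); count pairs with lcm equal to 10.
Enumerating gives 12 such elements.

12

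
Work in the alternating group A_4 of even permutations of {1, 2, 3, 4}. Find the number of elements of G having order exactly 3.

8

The elements of order 3 are: (2 3 4), (2 4 3), (1 2 3), (1 2 4), (1 3 2), (1 3 4), (1 4 2), (1 4 3).
That's 8.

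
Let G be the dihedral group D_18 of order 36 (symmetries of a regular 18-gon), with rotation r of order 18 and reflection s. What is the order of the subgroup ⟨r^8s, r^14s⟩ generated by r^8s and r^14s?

|⟨r^8s⟩| = 2 and |⟨r^14s⟩| = 2, so |H| is a multiple of lcm(2, 2) = 2 and divides |G| = 36.
Closing under the operation: H = {e, r^6, r^12, r^2s, r^8s, r^14s}, so |H| = 6.

6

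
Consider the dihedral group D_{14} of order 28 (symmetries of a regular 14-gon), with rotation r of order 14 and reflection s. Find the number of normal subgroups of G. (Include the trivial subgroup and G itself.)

G has 28 subgroups. Checking conjugation-invariance by order — order 1: 1/1 normal; order 2: 1/15 normal; order 4: 0/7 normal; order 7: 1/1 normal; order 14: 3/3 normal; order 28: 1/1 normal.
Total normal subgroups: 7.

7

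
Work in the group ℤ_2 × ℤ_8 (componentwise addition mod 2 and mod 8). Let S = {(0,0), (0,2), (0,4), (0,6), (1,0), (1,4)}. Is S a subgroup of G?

|S| = 6 does not divide |G| = 16, so by Lagrange S is not a subgroup.

No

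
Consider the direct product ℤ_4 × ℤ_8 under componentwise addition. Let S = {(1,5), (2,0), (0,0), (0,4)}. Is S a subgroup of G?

No

(1,5) ∈ S but its inverse (3,3) ∉ S, so S is not a subgroup.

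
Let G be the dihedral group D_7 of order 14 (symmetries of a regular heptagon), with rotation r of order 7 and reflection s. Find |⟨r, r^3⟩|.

7

|⟨r⟩| = 7 and |⟨r^3⟩| = 7, so |H| is a multiple of lcm(7, 7) = 7 and divides |G| = 14.
Closing under the operation: H = {e, r, r^2, r^3, r^4, r^5, r^6}, so |H| = 7.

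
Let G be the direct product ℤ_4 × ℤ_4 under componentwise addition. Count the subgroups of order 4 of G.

7

|G| = 16 and 4 | 16, so subgroups of order 4 are possible by Lagrange.
The subgroups of order 4 are: {(0,0), (0,1), (0,2), (0,3)}; {(0,0), (0,2), (2,0), (2,2)}; {(0,0), (0,2), (2,1), (2,3)}; {(0,0), (1,0), (2,0), (3,0)}; … (7 in all).
So G has 7 subgroups of order 4.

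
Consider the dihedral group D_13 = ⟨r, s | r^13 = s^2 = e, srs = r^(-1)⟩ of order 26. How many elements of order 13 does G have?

12

Enumerating element orders in G gives 12 elements of order 13.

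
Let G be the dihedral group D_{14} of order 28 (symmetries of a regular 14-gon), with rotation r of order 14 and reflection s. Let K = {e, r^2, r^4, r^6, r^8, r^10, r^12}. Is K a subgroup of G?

Yes

|K| = 7 divides |G| = 28, consistent with Lagrange.
K contains the identity, every element's inverse is in K, and K is closed under ·: it is a subgroup.
In fact K = ⟨r^4⟩.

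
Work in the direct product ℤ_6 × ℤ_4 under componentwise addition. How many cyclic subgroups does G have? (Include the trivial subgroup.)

Each element a generates a cyclic subgroup ⟨a⟩; distinct elements may generate the same one (a cyclic group of order d has φ(d) generators).
Cyclic subgroups by order — order 1: 1; order 2: 3; order 3: 1; order 4: 2; order 6: 3; order 12: 2.
Total: 12.

12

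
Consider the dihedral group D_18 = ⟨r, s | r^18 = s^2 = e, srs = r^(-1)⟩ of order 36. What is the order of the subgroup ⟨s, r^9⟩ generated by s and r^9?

4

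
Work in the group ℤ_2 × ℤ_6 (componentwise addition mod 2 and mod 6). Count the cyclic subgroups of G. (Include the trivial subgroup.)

8

A cyclic subgroup of order d is generated by each of its φ(d) elements of order d, so the cyclic subgroups of order d number (#elements of order d)/φ(d).
Cyclic subgroups by order — order 1: 1; order 2: 3; order 3: 1; order 6: 3.
Total: 8.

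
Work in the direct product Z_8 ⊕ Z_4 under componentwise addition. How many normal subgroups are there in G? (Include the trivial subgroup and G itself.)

22

G is abelian, so every subgroup is normal.
G has 22 subgroups in total, hence 22 normal subgroups.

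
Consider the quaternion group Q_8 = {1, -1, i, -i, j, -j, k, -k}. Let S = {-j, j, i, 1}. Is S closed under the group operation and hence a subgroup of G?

No

i ∈ S but its inverse -i ∉ S, so S is not a subgroup.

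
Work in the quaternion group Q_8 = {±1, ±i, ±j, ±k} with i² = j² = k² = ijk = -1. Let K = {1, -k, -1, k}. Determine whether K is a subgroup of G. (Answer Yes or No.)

Yes

|K| = 4 divides |G| = 8, consistent with Lagrange.
K contains the identity, every element's inverse is in K, and K is closed under ·: it is a subgroup.
In fact K = ⟨-k⟩.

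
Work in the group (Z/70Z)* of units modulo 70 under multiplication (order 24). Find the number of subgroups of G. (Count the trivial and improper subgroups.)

|G| = 24, so by Lagrange every subgroup order divides 24. Divisors: 1, 2, 3, 4, 6, 8, 12, 24.
Subgroups by order — order 1: 1; order 2: 3; order 3: 1; order 4: 3; order 6: 3; order 8: 1; order 12: 3; order 24: 1.
Total: 1 + 3 + 1 + 3 + 3 + 1 + 3 + 1 = 16.

16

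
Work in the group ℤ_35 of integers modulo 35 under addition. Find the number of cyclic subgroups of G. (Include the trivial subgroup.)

A cyclic subgroup of order d is generated by each of its φ(d) elements of order d, so the cyclic subgroups of order d number (#elements of order d)/φ(d).
Cyclic subgroups by order — order 1: 1; order 5: 1; order 7: 1; order 35: 1.
Total: 4.

4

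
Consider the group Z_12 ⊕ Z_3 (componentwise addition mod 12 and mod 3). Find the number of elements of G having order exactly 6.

8

An element (a,b) has order lcm(ord(a), ord(b)); count pairs with lcm equal to 6.
Enumerating gives 8 such elements.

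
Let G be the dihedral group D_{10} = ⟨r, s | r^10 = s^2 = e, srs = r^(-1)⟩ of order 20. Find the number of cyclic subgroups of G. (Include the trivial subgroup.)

A cyclic subgroup of order d is generated by each of its φ(d) elements of order d, so the cyclic subgroups of order d number (#elements of order d)/φ(d).
Cyclic subgroups by order — order 1: 1; order 2: 11; order 5: 1; order 10: 1.
Total: 14.

14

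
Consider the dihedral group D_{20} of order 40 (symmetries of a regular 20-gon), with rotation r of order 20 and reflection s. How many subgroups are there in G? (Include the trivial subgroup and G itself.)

|G| = 40, so by Lagrange every subgroup order divides 40. Divisors: 1, 2, 4, 5, 8, 10, 20, 40.
Subgroups by order — order 1: 1; order 2: 21; order 4: 11; order 5: 1; order 8: 5; order 10: 5; order 20: 3; order 40: 1.
Total: 1 + 21 + 11 + 1 + 5 + 5 + 3 + 1 = 48.

48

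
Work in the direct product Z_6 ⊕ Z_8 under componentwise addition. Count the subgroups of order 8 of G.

3

|G| = 48 and 8 | 48, so subgroups of order 8 are possible by Lagrange.
The subgroups of order 8 are: {(0,0), (0,1), (0,2), (0,3), (0,4), (0,5), (0,6), (0,7)}; {(0,0), (0,2), (0,4), (0,6), (3,0), (3,2), (3,4), (3,6)}; {(0,0), (0,2), (0,4), (0,6), (3,1), (3,3), (3,5), (3,7)}.
So G has 3 subgroups of order 8.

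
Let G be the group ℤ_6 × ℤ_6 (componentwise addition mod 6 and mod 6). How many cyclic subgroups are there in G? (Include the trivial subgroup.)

A cyclic subgroup of order d is generated by each of its φ(d) elements of order d, so the cyclic subgroups of order d number (#elements of order d)/φ(d).
Cyclic subgroups by order — order 1: 1; order 2: 3; order 3: 4; order 6: 12.
Total: 20.

20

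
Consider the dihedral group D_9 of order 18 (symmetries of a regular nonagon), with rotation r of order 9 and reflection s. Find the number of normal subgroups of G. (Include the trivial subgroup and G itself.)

4

G has 16 subgroups. Checking conjugation-invariance by order — order 1: 1/1 normal; order 2: 0/9 normal; order 3: 1/1 normal; order 6: 0/3 normal; order 9: 1/1 normal; order 18: 1/1 normal.
Total normal subgroups: 4.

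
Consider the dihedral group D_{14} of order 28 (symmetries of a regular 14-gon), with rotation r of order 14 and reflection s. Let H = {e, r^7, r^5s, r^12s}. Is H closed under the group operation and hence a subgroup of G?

|H| = 4 divides |G| = 28, consistent with Lagrange.
H contains the identity, every element's inverse is in H, and H is closed under ·: it is a subgroup.

Yes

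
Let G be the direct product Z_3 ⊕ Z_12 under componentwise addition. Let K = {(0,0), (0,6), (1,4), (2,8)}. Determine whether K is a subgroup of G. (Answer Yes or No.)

No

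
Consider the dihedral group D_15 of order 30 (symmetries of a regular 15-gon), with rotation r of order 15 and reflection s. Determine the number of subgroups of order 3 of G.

1

|G| = 30 and 3 | 30, so subgroups of order 3 are possible by Lagrange.
The subgroups of order 3 are: {e, r^5, r^10}.
So G has 1 subgroup of order 3.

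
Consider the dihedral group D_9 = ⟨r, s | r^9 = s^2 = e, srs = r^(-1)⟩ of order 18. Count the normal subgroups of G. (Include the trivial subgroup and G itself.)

G has 16 subgroups. Checking conjugation-invariance by order — order 1: 1/1 normal; order 2: 0/9 normal; order 3: 1/1 normal; order 6: 0/3 normal; order 9: 1/1 normal; order 18: 1/1 normal.
Total normal subgroups: 4.

4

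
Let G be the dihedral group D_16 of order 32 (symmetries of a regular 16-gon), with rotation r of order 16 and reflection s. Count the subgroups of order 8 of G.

|G| = 32 and 8 | 32, so subgroups of order 8 are possible by Lagrange.
The subgroups of order 8 are: {e, r^2, r^4, r^6, r^8, r^10, r^12, r^14}; {e, r^4, r^8, r^12, r^2s, r^6s, r^10s, r^14s}; {e, r^4, r^8, r^12, r^3s, r^7s, r^11s, r^15s}; {e, r^4, r^8, r^12, s, r^4s, r^8s, r^12s}; … (5 in all).
So G has 5 subgroups of order 8.

5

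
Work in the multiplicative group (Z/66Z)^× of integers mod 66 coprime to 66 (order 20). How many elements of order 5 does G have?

4

The elements of order 5 are: 25, 31, 37, 49.
That's 4.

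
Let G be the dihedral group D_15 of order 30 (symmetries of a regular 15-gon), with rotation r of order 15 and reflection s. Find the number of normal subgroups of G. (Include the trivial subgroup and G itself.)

5

G has 28 subgroups. Checking conjugation-invariance by order — order 1: 1/1 normal; order 2: 0/15 normal; order 3: 1/1 normal; order 5: 1/1 normal; order 6: 0/5 normal; order 10: 0/3 normal; order 15: 1/1 normal; order 30: 1/1 normal.
Total normal subgroups: 5.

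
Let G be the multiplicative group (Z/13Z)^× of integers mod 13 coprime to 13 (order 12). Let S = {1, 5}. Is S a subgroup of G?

No

5 ∈ S but its inverse 8 ∉ S, so S is not a subgroup.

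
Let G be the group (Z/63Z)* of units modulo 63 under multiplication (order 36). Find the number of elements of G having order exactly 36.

No element of G has order 36 (even though 36 | 36).

0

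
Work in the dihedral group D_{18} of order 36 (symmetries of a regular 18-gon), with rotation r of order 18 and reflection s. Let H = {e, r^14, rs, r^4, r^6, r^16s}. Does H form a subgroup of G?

No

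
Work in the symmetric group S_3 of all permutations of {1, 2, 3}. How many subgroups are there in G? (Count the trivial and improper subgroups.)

6

|G| = 6, so by Lagrange every subgroup order divides 6. Divisors: 1, 2, 3, 6.
Subgroups by order — order 1: 1; order 2: 3; order 3: 1; order 6: 1.
Total: 1 + 3 + 1 + 1 = 6.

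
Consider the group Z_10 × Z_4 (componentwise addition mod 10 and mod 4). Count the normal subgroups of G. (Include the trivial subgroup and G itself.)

16

G is abelian, so every subgroup is normal.
G has 16 subgroups in total, hence 16 normal subgroups.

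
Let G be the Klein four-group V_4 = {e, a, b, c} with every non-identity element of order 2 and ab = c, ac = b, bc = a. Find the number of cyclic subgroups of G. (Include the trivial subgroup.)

4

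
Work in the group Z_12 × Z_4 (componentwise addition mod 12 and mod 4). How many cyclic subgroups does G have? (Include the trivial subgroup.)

Group the elements of G by the cyclic subgroup they generate; each cyclic subgroup of order d accounts for φ(d) elements.
Cyclic subgroups by order — order 1: 1; order 2: 3; order 3: 1; order 4: 6; order 6: 3; order 12: 6.
Total: 20.

20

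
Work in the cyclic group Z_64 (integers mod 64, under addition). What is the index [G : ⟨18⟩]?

|⟨18⟩| = 32 and |G| = 64.
By Lagrange, [G : H] = |G|/|H| = 64/32 = 2.

2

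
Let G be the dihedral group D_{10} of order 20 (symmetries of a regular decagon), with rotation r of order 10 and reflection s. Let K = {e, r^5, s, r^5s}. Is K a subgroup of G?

Yes

|K| = 4 divides |G| = 20, consistent with Lagrange.
K contains the identity, every element's inverse is in K, and K is closed under ·: it is a subgroup.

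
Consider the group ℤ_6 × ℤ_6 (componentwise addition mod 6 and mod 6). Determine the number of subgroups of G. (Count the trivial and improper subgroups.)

30

|G| = 36, so by Lagrange every subgroup order divides 36. Divisors: 1, 2, 3, 4, 6, 9, 12, 18, 36.
Subgroups by order — order 1: 1; order 2: 3; order 3: 4; order 4: 1; order 6: 12; order 9: 1; order 12: 4; order 18: 3; order 36: 1.
Total: 1 + 3 + 4 + 1 + 12 + 1 + 4 + 3 + 1 = 30.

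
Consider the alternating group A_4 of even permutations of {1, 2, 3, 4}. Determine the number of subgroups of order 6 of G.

|G| = 12 and 6 | 12, so subgroups of order 6 are possible by Lagrange.
Checking all subgroups of G, none has order 6.
So G has 0 subgroups of order 6.

0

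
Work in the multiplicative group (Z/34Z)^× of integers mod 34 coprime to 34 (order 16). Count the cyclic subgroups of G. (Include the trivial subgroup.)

5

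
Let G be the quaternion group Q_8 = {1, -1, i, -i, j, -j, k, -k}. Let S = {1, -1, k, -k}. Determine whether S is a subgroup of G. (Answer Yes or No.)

|S| = 4 divides |G| = 8, consistent with Lagrange.
S contains the identity, every element's inverse is in S, and S is closed under ·: it is a subgroup.
In fact S = ⟨-k⟩.

Yes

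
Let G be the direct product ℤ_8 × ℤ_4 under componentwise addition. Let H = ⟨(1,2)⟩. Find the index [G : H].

4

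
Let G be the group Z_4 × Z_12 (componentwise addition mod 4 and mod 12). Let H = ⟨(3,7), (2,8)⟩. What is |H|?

|⟨(3,7)⟩| = 12 and |⟨(2,8)⟩| = 6, so |H| is a multiple of lcm(12, 6) = 12 and divides |G| = 48.
Closing under the operation: H = {(0,0), (0,2), (0,4), (0,6), (0,8), (0,10), (1,1), (1,3), (1,5), (1,7), (1,9), (1,11), (2,0), (2,2), (2,4), (2,6), (2,8), (2,10), (3,1), (3,3), (3,5), (3,7), (3,9), (3,11)}, so |H| = 24.

24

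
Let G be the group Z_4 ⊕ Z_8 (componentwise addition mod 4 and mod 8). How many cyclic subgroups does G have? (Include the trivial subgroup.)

A cyclic subgroup of order d is generated by each of its φ(d) elements of order d, so the cyclic subgroups of order d number (#elements of order d)/φ(d).
Cyclic subgroups by order — order 1: 1; order 2: 3; order 4: 6; order 8: 4.
Total: 14.

14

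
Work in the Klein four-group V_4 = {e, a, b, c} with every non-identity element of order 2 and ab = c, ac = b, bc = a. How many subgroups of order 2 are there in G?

|G| = 4 and 2 | 4, so subgroups of order 2 are possible by Lagrange.
The subgroups of order 2 are: {e, a}; {e, b}; {e, c}.
So G has 3 subgroups of order 2.

3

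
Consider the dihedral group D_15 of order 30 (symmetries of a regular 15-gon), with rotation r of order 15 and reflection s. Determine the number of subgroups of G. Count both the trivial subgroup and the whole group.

28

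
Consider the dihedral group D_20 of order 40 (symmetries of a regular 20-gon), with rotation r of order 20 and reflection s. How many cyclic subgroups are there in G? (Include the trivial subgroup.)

26

A cyclic subgroup of order d is generated by each of its φ(d) elements of order d, so the cyclic subgroups of order d number (#elements of order d)/φ(d).
Cyclic subgroups by order — order 1: 1; order 2: 21; order 4: 1; order 5: 1; order 10: 1; order 20: 1.
Total: 26.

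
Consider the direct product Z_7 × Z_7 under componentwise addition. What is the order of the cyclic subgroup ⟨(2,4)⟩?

7

The order of (2,4) in Z_7 × Z_7 is lcm(ord(2) in Z_7, ord(4) in Z_7).
ord(2) = 7 and ord(4) = 7, so |⟨(2,4)⟩| = lcm(7, 7) = 7.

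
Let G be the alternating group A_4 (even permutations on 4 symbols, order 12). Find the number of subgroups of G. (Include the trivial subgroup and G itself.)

|G| = 12, so by Lagrange every subgroup order divides 12. Divisors: 1, 2, 3, 4, 6, 12.
Subgroups by order — order 1: 1; order 2: 3; order 3: 4; order 4: 1; order 6: 0; order 12: 1.
Total: 1 + 3 + 4 + 1 + 0 + 1 = 10.

10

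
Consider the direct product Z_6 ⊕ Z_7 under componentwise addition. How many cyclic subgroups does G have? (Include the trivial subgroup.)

Group the elements of G by the cyclic subgroup they generate; each cyclic subgroup of order d accounts for φ(d) elements.
Cyclic subgroups by order — order 1: 1; order 2: 1; order 3: 1; order 6: 1; order 7: 1; order 14: 1; order 21: 1; order 42: 1.
Total: 8.

8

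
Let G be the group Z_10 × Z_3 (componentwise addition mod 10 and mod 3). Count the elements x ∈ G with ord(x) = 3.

2

An element (a,b) has order lcm(ord(a), ord(b)); count pairs with lcm equal to 3.
Enumerating gives 2 such elements.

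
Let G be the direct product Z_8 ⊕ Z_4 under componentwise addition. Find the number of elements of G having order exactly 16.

0

An element (a,b) has order lcm(ord(a), ord(b)); count pairs with lcm equal to 16.
Enumerating gives 0 such elements.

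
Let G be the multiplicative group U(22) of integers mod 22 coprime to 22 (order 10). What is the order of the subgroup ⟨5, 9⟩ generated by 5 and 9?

|⟨5⟩| = 5 and |⟨9⟩| = 5, so |H| is a multiple of lcm(5, 5) = 5 and divides |G| = 10.
Closing under the operation: H = {1, 3, 5, 9, 15}, so |H| = 5.

5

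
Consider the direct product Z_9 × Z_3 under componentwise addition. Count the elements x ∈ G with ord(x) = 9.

An element (a,b) has order lcm(ord(a), ord(b)); count pairs with lcm equal to 9.
Enumerating gives 18 such elements.

18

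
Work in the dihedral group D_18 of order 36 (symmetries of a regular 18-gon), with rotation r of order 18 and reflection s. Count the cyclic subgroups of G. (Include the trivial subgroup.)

A cyclic subgroup of order d is generated by each of its φ(d) elements of order d, so the cyclic subgroups of order d number (#elements of order d)/φ(d).
Cyclic subgroups by order — order 1: 1; order 2: 19; order 3: 1; order 6: 1; order 9: 1; order 18: 1.
Total: 24.

24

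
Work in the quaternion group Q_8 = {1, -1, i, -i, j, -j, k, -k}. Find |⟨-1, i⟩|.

4

|⟨-1⟩| = 2 and |⟨i⟩| = 4, so |H| is a multiple of lcm(2, 4) = 4 and divides |G| = 8.
Closing under the operation: H = {1, -1, i, -i}, so |H| = 4.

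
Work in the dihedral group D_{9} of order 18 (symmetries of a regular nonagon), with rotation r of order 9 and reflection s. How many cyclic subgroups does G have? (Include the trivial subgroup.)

12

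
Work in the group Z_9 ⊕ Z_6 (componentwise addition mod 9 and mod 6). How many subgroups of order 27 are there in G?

1

|G| = 54 and 27 | 54, so subgroups of order 27 are possible by Lagrange.
The subgroups of order 27 are: {(0,0), (0,2), (0,4), (1,0), (1,2), (1,4), (2,0), (2,2), (2,4), (3,0), (3,2), (3,4), (4,0), (4,2), (4,4), (5,0), (5,2), (5,4), (6,0), (6,2), (6,4), (7,0), (7,2), (7,4), (8,0), (8,2), (8,4)}.
So G has 1 subgroup of order 27.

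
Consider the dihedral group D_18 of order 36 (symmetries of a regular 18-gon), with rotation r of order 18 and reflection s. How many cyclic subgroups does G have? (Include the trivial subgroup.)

24

A cyclic subgroup of order d is generated by each of its φ(d) elements of order d, so the cyclic subgroups of order d number (#elements of order d)/φ(d).
Cyclic subgroups by order — order 1: 1; order 2: 19; order 3: 1; order 6: 1; order 9: 1; order 18: 1.
Total: 24.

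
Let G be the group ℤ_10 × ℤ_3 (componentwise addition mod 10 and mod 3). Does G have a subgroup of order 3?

Yes

3 | 30. A subgroup of order 3 is {(0,0), (0,1), (0,2)}.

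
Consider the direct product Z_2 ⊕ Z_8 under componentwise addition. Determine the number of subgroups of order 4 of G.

3

|G| = 16 and 4 | 16, so subgroups of order 4 are possible by Lagrange.
The subgroups of order 4 are: {(0,0), (0,2), (0,4), (0,6)}; {(0,0), (0,4), (1,0), (1,4)}; {(0,0), (0,4), (1,2), (1,6)}.
So G has 3 subgroups of order 4.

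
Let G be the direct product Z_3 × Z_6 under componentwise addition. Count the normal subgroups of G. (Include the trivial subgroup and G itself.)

12

G is abelian, so every subgroup is normal.
G has 12 subgroups in total, hence 12 normal subgroups.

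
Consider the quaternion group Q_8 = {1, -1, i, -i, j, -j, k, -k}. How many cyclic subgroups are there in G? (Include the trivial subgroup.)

5

Each element a generates a cyclic subgroup ⟨a⟩; distinct elements may generate the same one (a cyclic group of order d has φ(d) generators).
Cyclic subgroups by order — order 1: 1; order 2: 1; order 4: 3.
Total: 5.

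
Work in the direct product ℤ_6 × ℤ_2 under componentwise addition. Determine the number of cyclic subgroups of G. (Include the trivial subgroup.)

8

Group the elements of G by the cyclic subgroup they generate; each cyclic subgroup of order d accounts for φ(d) elements.
Cyclic subgroups by order — order 1: 1; order 2: 3; order 3: 1; order 6: 3.
Total: 8.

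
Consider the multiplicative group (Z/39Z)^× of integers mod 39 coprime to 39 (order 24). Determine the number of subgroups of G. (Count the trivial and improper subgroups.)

|G| = 24, so by Lagrange every subgroup order divides 24. Divisors: 1, 2, 3, 4, 6, 8, 12, 24.
Subgroups by order — order 1: 1; order 2: 3; order 3: 1; order 4: 3; order 6: 3; order 8: 1; order 12: 3; order 24: 1.
Total: 1 + 3 + 1 + 3 + 3 + 1 + 3 + 1 = 16.

16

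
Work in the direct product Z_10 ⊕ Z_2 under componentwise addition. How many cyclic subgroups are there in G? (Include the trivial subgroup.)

A cyclic subgroup of order d is generated by each of its φ(d) elements of order d, so the cyclic subgroups of order d number (#elements of order d)/φ(d).
Cyclic subgroups by order — order 1: 1; order 2: 3; order 5: 1; order 10: 3.
Total: 8.

8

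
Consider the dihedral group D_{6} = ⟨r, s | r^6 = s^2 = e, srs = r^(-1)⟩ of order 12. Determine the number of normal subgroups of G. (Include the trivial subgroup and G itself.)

7

G has 16 subgroups. Checking conjugation-invariance by order — order 1: 1/1 normal; order 2: 1/7 normal; order 3: 1/1 normal; order 4: 0/3 normal; order 6: 3/3 normal; order 12: 1/1 normal.
Total normal subgroups: 7.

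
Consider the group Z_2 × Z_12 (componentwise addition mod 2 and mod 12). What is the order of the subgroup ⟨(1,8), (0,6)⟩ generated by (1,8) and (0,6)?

12

|⟨(1,8)⟩| = 6 and |⟨(0,6)⟩| = 2, so |H| is a multiple of lcm(6, 2) = 6 and divides |G| = 24.
Closing under the operation: H = {(0,0), (0,2), (0,4), (0,6), (0,8), (0,10), (1,0), (1,2), (1,4), (1,6), (1,8), (1,10)}, so |H| = 12.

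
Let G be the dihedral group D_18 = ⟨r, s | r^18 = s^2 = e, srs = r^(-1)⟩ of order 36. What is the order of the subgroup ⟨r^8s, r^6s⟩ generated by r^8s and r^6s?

18

|⟨r^8s⟩| = 2 and |⟨r^6s⟩| = 2, so |H| is a multiple of lcm(2, 2) = 2 and divides |G| = 36.
Closing under the operation: H = {e, r^2, r^4, r^6, r^8, r^10, r^12, r^14, r^16, s, r^2s, r^4s, r^6s, r^8s, r^10s, r^12s, r^14s, r^16s}, so |H| = 18.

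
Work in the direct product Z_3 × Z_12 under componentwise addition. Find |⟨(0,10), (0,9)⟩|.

12

|⟨(0,10)⟩| = 6 and |⟨(0,9)⟩| = 4, so |H| is a multiple of lcm(6, 4) = 12 and divides |G| = 36.
Closing under the operation: H = {(0,0), (0,1), (0,2), (0,3), (0,4), (0,5), (0,6), (0,7), (0,8), (0,9), (0,10), (0,11)}, so |H| = 12.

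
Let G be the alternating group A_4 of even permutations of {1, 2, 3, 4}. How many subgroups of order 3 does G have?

4

|G| = 12 and 3 | 12, so subgroups of order 3 are possible by Lagrange.
The subgroups of order 3 are: {e, (1 2 3), (1 3 2)}; {e, (1 2 4), (1 4 2)}; {e, (1 3 4), (1 4 3)}; {e, (2 3 4), (2 4 3)}.
So G has 4 subgroups of order 3.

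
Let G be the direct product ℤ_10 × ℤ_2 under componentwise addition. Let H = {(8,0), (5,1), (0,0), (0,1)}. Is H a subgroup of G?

(8,0) ∈ H but its inverse (2,0) ∉ H, so H is not a subgroup.

No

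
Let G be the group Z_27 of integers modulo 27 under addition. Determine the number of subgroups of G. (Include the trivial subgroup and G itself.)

A cyclic group of order 27 has exactly one subgroup for each divisor of 27.
Divisors of 27: 1, 3, 9, 27.
So Z_27 has 4 subgroups.

4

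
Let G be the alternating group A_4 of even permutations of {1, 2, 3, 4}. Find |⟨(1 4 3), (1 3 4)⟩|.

|⟨(1 4 3)⟩| = 3 and |⟨(1 3 4)⟩| = 3, so |H| is a multiple of lcm(3, 3) = 3 and divides |G| = 12.
Closing under the operation: H = {e, (1 3 4), (1 4 3)}, so |H| = 3.

3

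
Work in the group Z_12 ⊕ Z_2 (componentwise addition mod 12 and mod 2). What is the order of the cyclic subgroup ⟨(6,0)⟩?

2

The order of (6,0) in Z_12 × Z_2 is lcm(ord(6) in Z_12, ord(0) in Z_2).
ord(6) = 2 and ord(0) = 1, so |⟨(6,0)⟩| = lcm(2, 1) = 2.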